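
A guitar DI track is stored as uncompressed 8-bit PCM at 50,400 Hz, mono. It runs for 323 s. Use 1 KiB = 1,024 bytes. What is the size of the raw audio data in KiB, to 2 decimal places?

Bytes = 50,400 samples/s × 323 s × 1 bytes/sample × 1 ch = 16,279,200 bytes.
16,279,200 / 1,024 = 15897.66 KiB.

15897.66 KiB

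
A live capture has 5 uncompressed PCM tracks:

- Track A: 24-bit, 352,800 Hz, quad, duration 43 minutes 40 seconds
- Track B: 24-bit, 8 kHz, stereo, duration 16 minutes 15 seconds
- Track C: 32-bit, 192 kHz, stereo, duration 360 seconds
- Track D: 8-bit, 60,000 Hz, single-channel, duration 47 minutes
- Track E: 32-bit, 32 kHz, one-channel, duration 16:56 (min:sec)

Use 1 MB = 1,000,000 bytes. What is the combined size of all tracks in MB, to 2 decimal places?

Track A: 43 minutes 40 seconds = 2,620 s; 352,800 × 2,620 × 3 × 4 = 11,092,032,000 bytes.
Track B: 16 minutes 15 seconds = 975 s; 8,000 × 975 × 3 × 2 = 46,800,000 bytes.
Track C: 192,000 × 360 × 4 × 2 = 552,960,000 bytes.
Track D: 47 minutes = 2,820 s; 60,000 × 2,820 × 1 × 1 = 169,200,000 bytes.
Track E: 16:56 (min:sec) = 1,016 s; 32,000 × 1,016 × 4 × 1 = 130,048,000 bytes.
Total = 11,991,040,000 bytes = 11991.04 MB.

11991.04 MB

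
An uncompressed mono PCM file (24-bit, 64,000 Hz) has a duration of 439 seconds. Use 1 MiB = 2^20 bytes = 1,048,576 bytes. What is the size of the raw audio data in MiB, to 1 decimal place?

80.4 MiB

Bytes = 64,000 samples/s × 439 s × 3 bytes/sample × 1 ch = 84,288,000 bytes.
84,288,000 / 1,048,576 = 80.4 MiB.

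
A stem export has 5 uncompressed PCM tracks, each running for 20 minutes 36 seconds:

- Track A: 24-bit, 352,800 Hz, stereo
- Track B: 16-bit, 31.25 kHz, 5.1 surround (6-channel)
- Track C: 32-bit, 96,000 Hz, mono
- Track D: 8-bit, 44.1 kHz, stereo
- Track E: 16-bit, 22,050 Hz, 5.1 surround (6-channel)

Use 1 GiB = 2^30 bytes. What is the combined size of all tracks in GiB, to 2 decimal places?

20 minutes 36 seconds = 1,236 s.
Track A: 352,800 × 1,236 × 3 × 2 = 2,616,364,800 bytes.
Track B: 31,250 × 1,236 × 2 × 6 = 463,500,000 bytes.
Track C: 96,000 × 1,236 × 4 × 1 = 474,624,000 bytes.
Track D: 44,100 × 1,236 × 1 × 2 = 109,015,200 bytes.
Track E: 22,050 × 1,236 × 2 × 6 = 327,045,600 bytes.
Total = 3,990,549,600 bytes = 3.72 GiB.

3.72 GiB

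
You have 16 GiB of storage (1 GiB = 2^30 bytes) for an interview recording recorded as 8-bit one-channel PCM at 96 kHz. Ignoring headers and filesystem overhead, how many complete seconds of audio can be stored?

178,956 seconds

Uncompressed byte rate = 96,000 × 1 × 1 = 96,000 bytes/s.
Capacity = 16 × 1,073,741,824 = 17,179,869,184 bytes.
17,179,869,184 / 96,000 ≈ 178956.97 s → 178,956 seconds.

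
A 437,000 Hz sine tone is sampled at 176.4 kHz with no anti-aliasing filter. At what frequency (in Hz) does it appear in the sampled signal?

Nyquist = 176,400/2 = 88,200 Hz; 437,000 Hz exceeds it.
Alias = |437,000 − 2×176,400| = |437,000 − 352,800| = 84,200 Hz.

84,200 Hz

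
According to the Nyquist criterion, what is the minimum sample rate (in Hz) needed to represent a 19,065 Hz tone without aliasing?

38,130 Hz

Minimum sample rate = 2 × 19,065 Hz = 38,130 Hz.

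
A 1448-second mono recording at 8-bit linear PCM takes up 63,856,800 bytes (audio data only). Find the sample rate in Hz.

44,100 Hz

Bytes = sample_rate × seconds × bytes_per_sample × channels.
sample_rate = 63,856,800 / (1,448 × 1 × 1) = 63,856,800 / 1,448 = 44,100 Hz.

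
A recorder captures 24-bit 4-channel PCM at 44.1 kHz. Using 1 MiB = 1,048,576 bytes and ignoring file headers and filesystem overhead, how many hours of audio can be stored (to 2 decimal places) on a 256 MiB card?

0.14 hours

Uncompressed byte rate = 44,100 × 3 × 4 = 529,200 bytes/s.
Capacity = 256 × 1,048,576 = 268,435,456 bytes.
268,435,456 / 529,200 ≈ 507.25 s → 0.14 hours.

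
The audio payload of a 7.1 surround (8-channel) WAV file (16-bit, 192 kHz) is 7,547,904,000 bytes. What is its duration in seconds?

2,457 seconds

Byte rate = 192,000 × 2 × 8 = 3,072,000 bytes/s.
Duration = 7,547,904,000 / 3,072,000 = 2,457 s.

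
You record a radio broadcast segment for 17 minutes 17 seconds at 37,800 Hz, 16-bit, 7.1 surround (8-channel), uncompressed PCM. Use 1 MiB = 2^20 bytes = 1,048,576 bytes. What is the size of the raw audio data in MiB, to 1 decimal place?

598.1 MiB

Duration = 17 minutes 17 seconds = 1,037 s.
Bytes = 37,800 samples/s × 1,037 s × 2 bytes/sample × 8 ch = 627,177,600 bytes.
627,177,600 / 1,048,576 = 598.1 MiB.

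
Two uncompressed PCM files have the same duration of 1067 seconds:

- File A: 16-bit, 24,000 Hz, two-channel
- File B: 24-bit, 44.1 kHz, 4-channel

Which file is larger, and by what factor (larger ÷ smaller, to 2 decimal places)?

File A: 24,000 × 2 × 2 = 96,000 bytes/s.
File B: 44,100 × 3 × 4 = 529,200 bytes/s.
File B is larger; ratio = 564,656,400 / 102,432,000 = 5.51.

File B, by a factor of 5.51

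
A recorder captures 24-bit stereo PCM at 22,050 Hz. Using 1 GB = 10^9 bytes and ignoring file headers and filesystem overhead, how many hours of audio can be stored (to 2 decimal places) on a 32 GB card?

67.19 hours

Uncompressed byte rate = 22,050 × 3 × 2 = 132,300 bytes/s.
Capacity = 32 × 1,000,000,000 = 32,000,000,000 bytes.
32,000,000,000 / 132,300 ≈ 241874.53 s → 67.19 hours.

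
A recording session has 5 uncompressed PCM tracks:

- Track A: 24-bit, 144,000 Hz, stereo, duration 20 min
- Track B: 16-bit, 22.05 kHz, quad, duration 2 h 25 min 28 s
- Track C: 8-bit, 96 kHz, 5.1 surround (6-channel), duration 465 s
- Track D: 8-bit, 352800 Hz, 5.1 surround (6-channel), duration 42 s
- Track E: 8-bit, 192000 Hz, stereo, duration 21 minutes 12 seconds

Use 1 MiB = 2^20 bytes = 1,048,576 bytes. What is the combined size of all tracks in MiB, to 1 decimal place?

Track A: 20 min = 1,200 s; 144,000 × 1,200 × 3 × 2 = 1,036,800,000 bytes.
Track B: 2 h 25 min 28 s = 8,728 s; 22,050 × 8,728 × 2 × 4 = 1,539,619,200 bytes.
Track C: 96,000 × 465 × 1 × 6 = 267,840,000 bytes.
Track D: 352,800 × 42 × 1 × 6 = 88,905,600 bytes.
Track E: 21 minutes 12 seconds = 1,272 s; 192,000 × 1,272 × 1 × 2 = 488,448,000 bytes.
Total = 3,421,612,800 bytes = 3263.1 MiB.

3263.1 MiB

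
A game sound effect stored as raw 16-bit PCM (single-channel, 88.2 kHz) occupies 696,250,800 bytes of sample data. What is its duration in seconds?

Byte rate = 88,200 × 2 × 1 = 176,400 bytes/s.
Duration = 696,250,800 / 176,400 = 3,947 s.

3,947 seconds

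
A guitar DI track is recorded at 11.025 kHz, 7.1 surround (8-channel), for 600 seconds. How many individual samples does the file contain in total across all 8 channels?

52,920,000 samples

11,025 × 600 s × 8 ch = 52,920,000 samples.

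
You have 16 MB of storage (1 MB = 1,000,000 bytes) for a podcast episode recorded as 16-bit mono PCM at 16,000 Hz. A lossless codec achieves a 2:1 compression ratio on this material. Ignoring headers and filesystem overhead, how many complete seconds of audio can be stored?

Uncompressed byte rate = 16,000 × 2 × 1 = 32,000 bytes/s.
After 2:1 compression, effective rate ≈ 16000 bytes/s.
Capacity = 16 × 1,000,000 = 16,000,000 bytes.
16,000,000 / effective rate ≈ 1000 s → 1,000 seconds.

1,000 seconds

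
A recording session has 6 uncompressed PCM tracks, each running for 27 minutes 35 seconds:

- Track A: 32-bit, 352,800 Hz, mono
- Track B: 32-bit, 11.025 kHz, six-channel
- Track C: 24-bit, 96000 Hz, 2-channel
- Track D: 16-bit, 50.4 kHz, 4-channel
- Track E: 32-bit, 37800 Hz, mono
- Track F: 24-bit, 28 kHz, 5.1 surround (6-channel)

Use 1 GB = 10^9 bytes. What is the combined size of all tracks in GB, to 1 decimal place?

5.5 GB

27 minutes 35 seconds = 1,655 s.
Track A: 352,800 × 1,655 × 4 × 1 = 2,335,536,000 bytes.
Track B: 11,025 × 1,655 × 4 × 6 = 437,913,000 bytes.
Track C: 96,000 × 1,655 × 3 × 2 = 953,280,000 bytes.
Track D: 50,400 × 1,655 × 2 × 4 = 667,296,000 bytes.
Track E: 37,800 × 1,655 × 4 × 1 = 250,236,000 bytes.
Track F: 28,000 × 1,655 × 3 × 6 = 834,120,000 bytes.
Total = 5,478,381,000 bytes = 5.5 GB.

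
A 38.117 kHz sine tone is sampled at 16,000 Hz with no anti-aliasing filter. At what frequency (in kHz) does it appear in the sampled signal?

6.117 kHz

Nyquist = 16,000/2 = 8,000 Hz; 38,117 Hz exceeds it.
Alias = |38,117 − 2×16,000| = |38,117 − 32,000| = 6,117 Hz = 6.117 kHz.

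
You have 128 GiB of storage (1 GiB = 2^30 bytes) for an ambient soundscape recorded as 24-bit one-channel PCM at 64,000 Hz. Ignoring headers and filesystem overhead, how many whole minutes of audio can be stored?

11,930 minutes

Uncompressed byte rate = 64,000 × 3 × 1 = 192,000 bytes/s.
Capacity = 128 × 1,073,741,824 = 137,438,953,472 bytes.
137,438,953,472 / 192,000 ≈ 715827.88 s → 11,930 minutes.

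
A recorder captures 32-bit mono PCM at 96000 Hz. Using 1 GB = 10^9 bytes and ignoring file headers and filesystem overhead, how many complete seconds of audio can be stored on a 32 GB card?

83,333 seconds

Uncompressed byte rate = 96,000 × 4 × 1 = 384,000 bytes/s.
Capacity = 32 × 1,000,000,000 = 32,000,000,000 bytes.
32,000,000,000 / 384,000 ≈ 83333.33 s → 83,333 seconds.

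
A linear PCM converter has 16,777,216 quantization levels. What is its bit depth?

log2(16,777,216) = 24.

24 bits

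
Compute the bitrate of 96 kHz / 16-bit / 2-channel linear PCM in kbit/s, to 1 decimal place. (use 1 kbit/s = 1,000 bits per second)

Bit rate = 96,000 × 16 × 2 = 3,072,000 bits/s.
= 3072.0 kbit/s.

3072.0 kbit/s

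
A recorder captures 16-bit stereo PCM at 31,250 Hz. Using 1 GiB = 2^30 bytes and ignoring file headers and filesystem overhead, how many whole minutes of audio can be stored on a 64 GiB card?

9,162 minutes

Uncompressed byte rate = 31,250 × 2 × 2 = 125,000 bytes/s.
Capacity = 64 × 1,073,741,824 = 68,719,476,736 bytes.
68,719,476,736 / 125,000 ≈ 549755.81 s → 9,162 minutes.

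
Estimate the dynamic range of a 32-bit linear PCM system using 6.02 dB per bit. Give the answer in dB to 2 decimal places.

192.64 dB

32 × 6.02 = 192.64 dB.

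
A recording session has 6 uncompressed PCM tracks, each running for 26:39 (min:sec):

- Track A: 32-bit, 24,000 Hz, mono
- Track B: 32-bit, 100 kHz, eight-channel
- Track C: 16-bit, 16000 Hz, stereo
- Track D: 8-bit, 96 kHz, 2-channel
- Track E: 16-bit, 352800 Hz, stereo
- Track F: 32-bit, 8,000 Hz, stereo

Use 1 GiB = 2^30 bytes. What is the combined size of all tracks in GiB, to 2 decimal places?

7.49 GiB

26:39 (min:sec) = 1,599 s.
Track A: 24,000 × 1,599 × 4 × 1 = 153,504,000 bytes.
Track B: 100,000 × 1,599 × 4 × 8 = 5,116,800,000 bytes.
Track C: 16,000 × 1,599 × 2 × 2 = 102,336,000 bytes.
Track D: 96,000 × 1,599 × 1 × 2 = 307,008,000 bytes.
Track E: 352,800 × 1,599 × 2 × 2 = 2,256,508,800 bytes.
Track F: 8,000 × 1,599 × 4 × 2 = 102,336,000 bytes.
Total = 8,038,492,800 bytes = 7.49 GiB.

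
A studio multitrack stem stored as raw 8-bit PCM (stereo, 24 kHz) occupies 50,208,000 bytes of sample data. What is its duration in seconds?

1,046 seconds

Byte rate = 24,000 × 1 × 2 = 48,000 bytes/s.
Duration = 50,208,000 / 48,000 = 1,046 s.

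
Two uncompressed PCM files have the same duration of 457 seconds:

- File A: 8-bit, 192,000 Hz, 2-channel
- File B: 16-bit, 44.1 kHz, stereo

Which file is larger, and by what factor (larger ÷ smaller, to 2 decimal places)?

File A: 192,000 × 1 × 2 = 384,000 bytes/s.
File B: 44,100 × 2 × 2 = 176,400 bytes/s.
File A is larger; ratio = 175,488,000 / 80,614,800 = 2.18.

File A, by a factor of 2.18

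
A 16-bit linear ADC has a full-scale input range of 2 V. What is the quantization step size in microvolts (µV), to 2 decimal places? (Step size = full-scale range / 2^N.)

30.52 µV

2 V / 2^16 = 2 / 65,536 V = 30.52 µV.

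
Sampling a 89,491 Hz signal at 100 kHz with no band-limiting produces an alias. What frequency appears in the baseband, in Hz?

10,509 Hz

Nyquist = 100,000/2 = 50,000 Hz; 89,491 Hz exceeds it.
Alias = |89,491 − 1×100,000| = |89,491 − 100,000| = 10,509 Hz.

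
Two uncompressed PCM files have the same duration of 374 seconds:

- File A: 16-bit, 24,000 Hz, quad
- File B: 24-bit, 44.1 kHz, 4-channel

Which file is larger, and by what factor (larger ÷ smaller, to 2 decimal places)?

File A: 24,000 × 2 × 4 = 192,000 bytes/s.
File B: 44,100 × 3 × 4 = 529,200 bytes/s.
File B is larger; ratio = 197,920,800 / 71,808,000 = 2.76.

File B, by a factor of 2.76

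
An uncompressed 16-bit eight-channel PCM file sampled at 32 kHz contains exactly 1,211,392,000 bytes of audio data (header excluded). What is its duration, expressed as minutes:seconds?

Byte rate = 32,000 × 2 × 8 = 512,000 bytes/s.
Duration = 1,211,392,000 / 512,000 = 2,366 s.
2,366 s = 39:26.

39:26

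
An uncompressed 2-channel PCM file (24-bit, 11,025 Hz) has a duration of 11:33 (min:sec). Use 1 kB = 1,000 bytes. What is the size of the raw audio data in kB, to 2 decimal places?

45841.95 kB

Duration = 11:33 (min:sec) = 693 s.
Bytes = 11,025 samples/s × 693 s × 3 bytes/sample × 2 ch = 45,841,950 bytes.
45,841,950 / 1,000 = 45841.95 kB.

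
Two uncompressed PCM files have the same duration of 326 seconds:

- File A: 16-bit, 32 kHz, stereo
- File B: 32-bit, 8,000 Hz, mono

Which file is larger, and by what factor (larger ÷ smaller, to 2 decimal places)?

File A: 32,000 × 2 × 2 = 128,000 bytes/s.
File B: 8,000 × 4 × 1 = 32,000 bytes/s.
File A is larger; ratio = 41,728,000 / 10,432,000 = 4.00.

File A, by a factor of 4.00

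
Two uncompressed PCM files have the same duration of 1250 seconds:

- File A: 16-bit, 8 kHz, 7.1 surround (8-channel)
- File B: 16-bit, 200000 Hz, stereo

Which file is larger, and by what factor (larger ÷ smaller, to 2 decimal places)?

File A: 8,000 × 2 × 8 = 128,000 bytes/s.
File B: 200,000 × 2 × 2 = 800,000 bytes/s.
File B is larger; ratio = 1,000,000,000 / 160,000,000 = 6.25.

File B, by a factor of 6.25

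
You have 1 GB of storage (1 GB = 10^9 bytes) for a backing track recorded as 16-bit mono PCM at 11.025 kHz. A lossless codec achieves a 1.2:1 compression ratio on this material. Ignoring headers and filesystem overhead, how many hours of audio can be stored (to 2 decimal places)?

Uncompressed byte rate = 11,025 × 2 × 1 = 22,050 bytes/s.
After 1.2:1 compression, effective rate ≈ 18375 bytes/s.
Capacity = 1 × 1,000,000,000 = 1,000,000,000 bytes.
1,000,000,000 / effective rate ≈ 54421.77 s → 15.12 hours.

15.12 hours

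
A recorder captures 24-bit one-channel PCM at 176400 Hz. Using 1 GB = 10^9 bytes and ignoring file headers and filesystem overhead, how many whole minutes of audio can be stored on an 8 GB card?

Uncompressed byte rate = 176,400 × 3 × 1 = 529,200 bytes/s.
Capacity = 8 × 1,000,000,000 = 8,000,000,000 bytes.
8,000,000,000 / 529,200 ≈ 15117.16 s → 251 minutes.

251 minutes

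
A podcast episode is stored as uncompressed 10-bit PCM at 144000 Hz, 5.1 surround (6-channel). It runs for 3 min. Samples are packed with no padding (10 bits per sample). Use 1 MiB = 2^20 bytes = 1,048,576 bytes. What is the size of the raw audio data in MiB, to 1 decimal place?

Duration = 3 min = 180 s.
Bits = 144,000 × 180 × 10 × 6 = 1,555,200,000 bits = 194,400,000 bytes.
194,400,000 / 1,048,576 = 185.4 MiB.

185.4 MiB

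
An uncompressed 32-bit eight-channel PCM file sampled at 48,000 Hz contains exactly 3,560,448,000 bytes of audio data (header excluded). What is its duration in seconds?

Byte rate = 48,000 × 4 × 8 = 1,536,000 bytes/s.
Duration = 3,560,448,000 / 1,536,000 = 2,318 s.

2,318 seconds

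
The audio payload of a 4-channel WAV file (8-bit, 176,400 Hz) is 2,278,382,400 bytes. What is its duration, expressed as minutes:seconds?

53:49

Byte rate = 176,400 × 1 × 4 = 705,600 bytes/s.
Duration = 2,278,382,400 / 705,600 = 3,229 s.
3,229 s = 53:49.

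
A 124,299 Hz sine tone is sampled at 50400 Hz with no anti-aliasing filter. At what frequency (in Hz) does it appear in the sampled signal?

Nyquist = 50,400/2 = 25,200 Hz; 124,299 Hz exceeds it.
Alias = |124,299 − 2×50,400| = |124,299 − 100,800| = 23,499 Hz.

23,499 Hz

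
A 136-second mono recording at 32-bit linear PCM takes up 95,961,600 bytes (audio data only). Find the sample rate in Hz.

Bytes = sample_rate × seconds × bytes_per_sample × channels.
sample_rate = 95,961,600 / (136 × 4 × 1) = 95,961,600 / 544 = 176,400 Hz.

176,400 Hz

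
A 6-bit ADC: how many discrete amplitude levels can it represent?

2^6 = 64.

64 levels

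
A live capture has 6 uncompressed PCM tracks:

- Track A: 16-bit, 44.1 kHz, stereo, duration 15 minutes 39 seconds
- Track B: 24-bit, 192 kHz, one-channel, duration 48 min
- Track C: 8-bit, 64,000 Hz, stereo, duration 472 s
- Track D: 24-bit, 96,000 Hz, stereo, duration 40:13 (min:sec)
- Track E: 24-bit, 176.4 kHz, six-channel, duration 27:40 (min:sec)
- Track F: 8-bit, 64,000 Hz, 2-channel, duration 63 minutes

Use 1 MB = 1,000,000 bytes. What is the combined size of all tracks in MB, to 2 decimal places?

9029.50 MB

Track A: 15 minutes 39 seconds = 939 s; 44,100 × 939 × 2 × 2 = 165,639,600 bytes.
Track B: 48 min = 2,880 s; 192,000 × 2,880 × 3 × 1 = 1,658,880,000 bytes.
Track C: 64,000 × 472 × 1 × 2 = 60,416,000 bytes.
Track D: 40:13 (min:sec) = 2,413 s; 96,000 × 2,413 × 3 × 2 = 1,389,888,000 bytes.
Track E: 27:40 (min:sec) = 1,660 s; 176,400 × 1,660 × 3 × 6 = 5,270,832,000 bytes.
Track F: 63 minutes = 3,780 s; 64,000 × 3,780 × 1 × 2 = 483,840,000 bytes.
Total = 9,029,495,600 bytes = 9029.50 MB.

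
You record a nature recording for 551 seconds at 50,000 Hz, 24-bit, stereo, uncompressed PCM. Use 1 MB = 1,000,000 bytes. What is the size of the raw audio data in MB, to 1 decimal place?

165.3 MB

Bytes = 50,000 samples/s × 551 s × 3 bytes/sample × 2 ch = 165,300,000 bytes.
165,300,000 / 1,000,000 = 165.3 MB.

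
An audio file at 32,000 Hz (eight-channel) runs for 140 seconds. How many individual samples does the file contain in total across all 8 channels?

32,000 × 140 s × 8 ch = 35,840,000 samples.

35,840,000 samples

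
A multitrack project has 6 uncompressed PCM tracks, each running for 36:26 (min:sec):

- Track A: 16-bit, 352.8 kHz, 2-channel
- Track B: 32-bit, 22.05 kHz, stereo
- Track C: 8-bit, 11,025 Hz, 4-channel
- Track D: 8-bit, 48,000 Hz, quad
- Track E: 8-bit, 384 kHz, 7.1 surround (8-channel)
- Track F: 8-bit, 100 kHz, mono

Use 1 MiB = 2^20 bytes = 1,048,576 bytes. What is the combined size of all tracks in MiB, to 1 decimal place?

36:26 (min:sec) = 2,186 s.
Track A: 352,800 × 2,186 × 2 × 2 = 3,084,883,200 bytes.
Track B: 22,050 × 2,186 × 4 × 2 = 385,610,400 bytes.
Track C: 11,025 × 2,186 × 1 × 4 = 96,402,600 bytes.
Track D: 48,000 × 2,186 × 1 × 4 = 419,712,000 bytes.
Track E: 384,000 × 2,186 × 1 × 8 = 6,715,392,000 bytes.
Track F: 100,000 × 2,186 × 1 × 1 = 218,600,000 bytes.
Total = 10,920,600,200 bytes = 10414.7 MiB.

10414.7 MiB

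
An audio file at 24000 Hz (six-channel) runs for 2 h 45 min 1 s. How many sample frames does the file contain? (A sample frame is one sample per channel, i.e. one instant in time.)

237,624,000 sample frames

2 h 45 min 1 s = 9,901 s.
24,000 samples/s × 9,901 s = 237,624,000 frames.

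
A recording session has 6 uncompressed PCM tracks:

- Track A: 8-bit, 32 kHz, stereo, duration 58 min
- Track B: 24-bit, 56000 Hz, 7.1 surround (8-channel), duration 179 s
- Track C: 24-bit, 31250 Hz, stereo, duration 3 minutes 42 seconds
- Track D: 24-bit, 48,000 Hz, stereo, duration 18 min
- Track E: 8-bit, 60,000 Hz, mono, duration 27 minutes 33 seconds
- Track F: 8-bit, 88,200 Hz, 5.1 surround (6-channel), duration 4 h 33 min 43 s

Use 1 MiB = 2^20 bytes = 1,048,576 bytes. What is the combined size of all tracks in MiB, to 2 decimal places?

Track A: 58 min = 3,480 s; 32,000 × 3,480 × 1 × 2 = 222,720,000 bytes.
Track B: 56,000 × 179 × 3 × 8 = 240,576,000 bytes.
Track C: 3 minutes 42 seconds = 222 s; 31,250 × 222 × 3 × 2 = 41,625,000 bytes.
Track D: 18 min = 1,080 s; 48,000 × 1,080 × 3 × 2 = 311,040,000 bytes.
Track E: 27 minutes 33 seconds = 1,653 s; 60,000 × 1,653 × 1 × 1 = 99,180,000 bytes.
Track F: 4 h 33 min 43 s = 16,423 s; 88,200 × 16,423 × 1 × 6 = 8,691,051,600 bytes.
Total = 9,606,192,600 bytes = 9161.18 MiB.

9161.18 MiB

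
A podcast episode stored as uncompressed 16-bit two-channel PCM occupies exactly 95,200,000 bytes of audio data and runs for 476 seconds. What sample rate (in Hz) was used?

50,000 Hz

Bytes = sample_rate × seconds × bytes_per_sample × channels.
sample_rate = 95,200,000 / (476 × 2 × 2) = 95,200,000 / 1,904 = 50,000 Hz.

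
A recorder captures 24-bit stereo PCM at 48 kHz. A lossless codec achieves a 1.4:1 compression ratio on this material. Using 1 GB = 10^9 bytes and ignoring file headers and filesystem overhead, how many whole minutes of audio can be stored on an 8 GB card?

Uncompressed byte rate = 48,000 × 3 × 2 = 288,000 bytes/s.
After 1.4:1 compression, effective rate ≈ 205714.29 bytes/s.
Capacity = 8 × 1,000,000,000 = 8,000,000,000 bytes.
8,000,000,000 / effective rate ≈ 38888.89 s → 648 minutes.

648 minutes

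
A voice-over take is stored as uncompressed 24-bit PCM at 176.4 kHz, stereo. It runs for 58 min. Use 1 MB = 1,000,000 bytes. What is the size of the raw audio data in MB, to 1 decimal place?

3683.2 MB

Duration = 58 min = 3,480 s.
Bytes = 176,400 samples/s × 3,480 s × 3 bytes/sample × 2 ch = 3,683,232,000 bytes.
3,683,232,000 / 1,000,000 = 3683.2 MB.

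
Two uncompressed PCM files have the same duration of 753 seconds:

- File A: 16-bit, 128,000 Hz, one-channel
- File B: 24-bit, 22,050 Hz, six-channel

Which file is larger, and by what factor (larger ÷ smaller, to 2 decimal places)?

File B, by a factor of 1.55

File A: 128,000 × 2 × 1 = 256,000 bytes/s.
File B: 22,050 × 3 × 6 = 396,900 bytes/s.
File B is larger; ratio = 298,865,700 / 192,768,000 = 1.55.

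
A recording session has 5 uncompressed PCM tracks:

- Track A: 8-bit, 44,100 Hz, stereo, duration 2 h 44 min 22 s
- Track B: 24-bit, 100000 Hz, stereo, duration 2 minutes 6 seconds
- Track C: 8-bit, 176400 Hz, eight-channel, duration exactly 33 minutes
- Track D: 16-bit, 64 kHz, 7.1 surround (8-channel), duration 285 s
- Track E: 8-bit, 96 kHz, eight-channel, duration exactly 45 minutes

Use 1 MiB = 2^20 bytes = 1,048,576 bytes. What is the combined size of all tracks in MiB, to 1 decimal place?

Track A: 2 h 44 min 22 s = 9,862 s; 44,100 × 9,862 × 1 × 2 = 869,828,400 bytes.
Track B: 2 minutes 6 seconds = 126 s; 100,000 × 126 × 3 × 2 = 75,600,000 bytes.
Track C: exactly 33 minutes = 1,980 s; 176,400 × 1,980 × 1 × 8 = 2,794,176,000 bytes.
Track D: 64,000 × 285 × 2 × 8 = 291,840,000 bytes.
Track E: exactly 45 minutes = 2,700 s; 96,000 × 2,700 × 1 × 8 = 2,073,600,000 bytes.
Total = 6,105,044,400 bytes = 5822.2 MiB.

5822.2 MiB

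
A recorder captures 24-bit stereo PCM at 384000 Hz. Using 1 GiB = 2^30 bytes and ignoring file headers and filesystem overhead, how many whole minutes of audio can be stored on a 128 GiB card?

Uncompressed byte rate = 384,000 × 3 × 2 = 2,304,000 bytes/s.
Capacity = 128 × 1,073,741,824 = 137,438,953,472 bytes.
137,438,953,472 / 2,304,000 ≈ 59652.32 s → 994 minutes.

994 minutes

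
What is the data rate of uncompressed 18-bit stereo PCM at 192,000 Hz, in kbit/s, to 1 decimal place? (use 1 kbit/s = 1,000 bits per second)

6912.0 kbit/s

Bit rate = 192,000 × 18 × 2 = 6,912,000 bits/s.
= 6912.0 kbit/s.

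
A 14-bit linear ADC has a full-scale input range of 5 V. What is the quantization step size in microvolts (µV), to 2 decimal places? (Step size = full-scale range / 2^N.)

305.18 µV

5 V / 2^14 = 5 / 16,384 V = 305.18 µV.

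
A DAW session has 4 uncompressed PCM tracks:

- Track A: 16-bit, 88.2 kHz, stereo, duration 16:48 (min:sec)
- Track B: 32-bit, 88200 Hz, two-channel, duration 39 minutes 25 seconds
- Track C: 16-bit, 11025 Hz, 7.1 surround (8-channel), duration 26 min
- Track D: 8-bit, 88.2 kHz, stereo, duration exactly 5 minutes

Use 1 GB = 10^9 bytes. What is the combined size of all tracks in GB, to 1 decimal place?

Track A: 16:48 (min:sec) = 1,008 s; 88,200 × 1,008 × 2 × 2 = 355,622,400 bytes.
Track B: 39 minutes 25 seconds = 2,365 s; 88,200 × 2,365 × 4 × 2 = 1,668,744,000 bytes.
Track C: 26 min = 1,560 s; 11,025 × 1,560 × 2 × 8 = 275,184,000 bytes.
Track D: exactly 5 minutes = 300 s; 88,200 × 300 × 1 × 2 = 52,920,000 bytes.
Total = 2,352,470,400 bytes = 2.4 GB.

2.4 GB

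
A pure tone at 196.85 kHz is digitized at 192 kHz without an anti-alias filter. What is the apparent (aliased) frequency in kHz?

Nyquist = 192,000/2 = 96,000 Hz; 196,850 Hz exceeds it.
Alias = |196,850 − 1×192,000| = |196,850 − 192,000| = 4,850 Hz = 4.85 kHz.

4.85 kHz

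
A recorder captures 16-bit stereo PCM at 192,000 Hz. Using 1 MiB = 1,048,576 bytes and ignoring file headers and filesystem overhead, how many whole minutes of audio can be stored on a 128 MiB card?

2 minutes

Uncompressed byte rate = 192,000 × 2 × 2 = 768,000 bytes/s.
Capacity = 128 × 1,048,576 = 134,217,728 bytes.
134,217,728 / 768,000 ≈ 174.76 s → 2 minutes.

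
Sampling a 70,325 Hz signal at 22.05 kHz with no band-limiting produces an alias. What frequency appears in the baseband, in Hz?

4,175 Hz

Nyquist = 22,050/2 = 11,025 Hz; 70,325 Hz exceeds it.
Alias = |70,325 − 3×22,050| = |70,325 − 66,150| = 4,175 Hz.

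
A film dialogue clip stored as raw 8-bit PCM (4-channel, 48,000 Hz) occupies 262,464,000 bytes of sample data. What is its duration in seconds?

Byte rate = 48,000 × 1 × 4 = 192,000 bytes/s.
Duration = 262,464,000 / 192,000 = 1,367 s.

1,367 seconds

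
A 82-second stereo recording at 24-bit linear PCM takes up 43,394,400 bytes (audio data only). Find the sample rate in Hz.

Bytes = sample_rate × seconds × bytes_per_sample × channels.
sample_rate = 43,394,400 / (82 × 3 × 2) = 43,394,400 / 492 = 88,200 Hz.

88,200 Hz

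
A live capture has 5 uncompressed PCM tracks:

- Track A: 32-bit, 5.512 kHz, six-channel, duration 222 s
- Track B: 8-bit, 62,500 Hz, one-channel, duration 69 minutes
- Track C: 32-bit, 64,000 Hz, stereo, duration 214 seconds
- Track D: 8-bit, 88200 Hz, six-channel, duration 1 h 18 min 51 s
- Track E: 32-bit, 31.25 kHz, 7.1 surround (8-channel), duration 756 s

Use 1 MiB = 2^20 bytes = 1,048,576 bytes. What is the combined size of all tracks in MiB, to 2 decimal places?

3487.90 MiB

Track A: 5,512 × 222 × 4 × 6 = 29,367,936 bytes.
Track B: 69 minutes = 4,140 s; 62,500 × 4,140 × 1 × 1 = 258,750,000 bytes.
Track C: 64,000 × 214 × 4 × 2 = 109,568,000 bytes.
Track D: 1 h 18 min 51 s = 4,731 s; 88,200 × 4,731 × 1 × 6 = 2,503,645,200 bytes.
Track E: 31,250 × 756 × 4 × 8 = 756,000,000 bytes.
Total = 3,657,331,136 bytes = 3487.90 MiB.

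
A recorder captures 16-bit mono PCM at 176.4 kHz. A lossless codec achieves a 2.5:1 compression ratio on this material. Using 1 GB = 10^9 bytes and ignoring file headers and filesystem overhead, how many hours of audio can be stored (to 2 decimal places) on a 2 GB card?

3.94 hours

Uncompressed byte rate = 176,400 × 2 × 1 = 352,800 bytes/s.
After 2.5:1 compression, effective rate ≈ 141120 bytes/s.
Capacity = 2 × 1,000,000,000 = 2,000,000,000 bytes.
2,000,000,000 / effective rate ≈ 14172.34 s → 3.94 hours.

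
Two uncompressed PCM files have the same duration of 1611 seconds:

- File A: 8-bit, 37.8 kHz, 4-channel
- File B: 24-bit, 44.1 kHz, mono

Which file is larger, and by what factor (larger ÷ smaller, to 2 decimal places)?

File A, by a factor of 1.14

File A: 37,800 × 1 × 4 = 151,200 bytes/s.
File B: 44,100 × 3 × 1 = 132,300 bytes/s.
File A is larger; ratio = 243,583,200 / 213,135,300 = 1.14.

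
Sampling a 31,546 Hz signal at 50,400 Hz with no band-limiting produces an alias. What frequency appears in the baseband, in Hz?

Nyquist = 50,400/2 = 25,200 Hz; 31,546 Hz exceeds it.
Alias = |31,546 − 1×50,400| = |31,546 − 50,400| = 18,854 Hz.

18,854 Hz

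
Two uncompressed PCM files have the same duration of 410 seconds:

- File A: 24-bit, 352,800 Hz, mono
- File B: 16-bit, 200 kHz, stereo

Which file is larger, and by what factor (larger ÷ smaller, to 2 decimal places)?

File A, by a factor of 1.32

File A: 352,800 × 3 × 1 = 1,058,400 bytes/s.
File B: 200,000 × 2 × 2 = 800,000 bytes/s.
File A is larger; ratio = 433,944,000 / 328,000,000 = 1.32.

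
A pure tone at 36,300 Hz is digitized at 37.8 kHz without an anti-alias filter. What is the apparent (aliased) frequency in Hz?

1,500 Hz

Nyquist = 37,800/2 = 18,900 Hz; 36,300 Hz exceeds it.
Alias = |36,300 − 1×37,800| = |36,300 − 37,800| = 1,500 Hz.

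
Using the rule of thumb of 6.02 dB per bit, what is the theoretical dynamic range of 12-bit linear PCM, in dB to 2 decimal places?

12 × 6.02 = 72.24 dB.

72.24 dB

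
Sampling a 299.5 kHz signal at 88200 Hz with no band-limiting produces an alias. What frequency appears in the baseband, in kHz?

34.9 kHz

Nyquist = 88,200/2 = 44,100 Hz; 299,500 Hz exceeds it.
Alias = |299,500 − 3×88,200| = |299,500 − 264,600| = 34,900 Hz = 34.9 kHz.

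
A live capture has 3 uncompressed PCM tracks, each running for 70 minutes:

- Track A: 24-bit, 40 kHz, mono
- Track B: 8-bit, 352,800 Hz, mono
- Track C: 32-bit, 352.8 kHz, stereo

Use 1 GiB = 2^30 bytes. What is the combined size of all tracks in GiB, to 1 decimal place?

12.9 GiB

70 minutes = 4,200 s.
Track A: 40,000 × 4,200 × 3 × 1 = 504,000,000 bytes.
Track B: 352,800 × 4,200 × 1 × 1 = 1,481,760,000 bytes.
Track C: 352,800 × 4,200 × 4 × 2 = 11,854,080,000 bytes.
Total = 13,839,840,000 bytes = 12.9 GiB.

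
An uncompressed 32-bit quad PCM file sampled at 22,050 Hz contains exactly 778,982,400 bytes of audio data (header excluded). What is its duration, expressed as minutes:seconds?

Byte rate = 22,050 × 4 × 4 = 352,800 bytes/s.
Duration = 778,982,400 / 352,800 = 2,208 s.
2,208 s = 36:48.

36:48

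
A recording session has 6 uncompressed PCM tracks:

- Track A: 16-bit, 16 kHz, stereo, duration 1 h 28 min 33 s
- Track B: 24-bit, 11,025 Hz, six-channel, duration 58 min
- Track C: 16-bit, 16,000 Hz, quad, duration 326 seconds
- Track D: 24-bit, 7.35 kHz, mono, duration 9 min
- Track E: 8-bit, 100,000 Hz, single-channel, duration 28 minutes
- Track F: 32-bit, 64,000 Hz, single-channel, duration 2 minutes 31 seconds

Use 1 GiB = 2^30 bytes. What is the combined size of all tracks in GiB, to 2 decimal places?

1.20 GiB

Track A: 1 h 28 min 33 s = 5,313 s; 16,000 × 5,313 × 2 × 2 = 340,032,000 bytes.
Track B: 58 min = 3,480 s; 11,025 × 3,480 × 3 × 6 = 690,606,000 bytes.
Track C: 16,000 × 326 × 2 × 4 = 41,728,000 bytes.
Track D: 9 min = 540 s; 7,350 × 540 × 3 × 1 = 11,907,000 bytes.
Track E: 28 minutes = 1,680 s; 100,000 × 1,680 × 1 × 1 = 168,000,000 bytes.
Track F: 2 minutes 31 seconds = 151 s; 64,000 × 151 × 4 × 1 = 38,656,000 bytes.
Total = 1,290,929,000 bytes = 1.20 GiB.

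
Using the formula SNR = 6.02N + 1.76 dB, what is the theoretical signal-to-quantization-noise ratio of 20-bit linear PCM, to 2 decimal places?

6.02 × 20 + 1.76 = 122.16 dB.

122.16 dB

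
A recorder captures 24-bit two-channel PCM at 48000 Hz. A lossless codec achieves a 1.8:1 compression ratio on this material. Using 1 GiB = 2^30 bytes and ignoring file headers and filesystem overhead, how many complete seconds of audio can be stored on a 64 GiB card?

429,496 seconds

Uncompressed byte rate = 48,000 × 3 × 2 = 288,000 bytes/s.
After 1.8:1 compression, effective rate ≈ 160000 bytes/s.
Capacity = 64 × 1,073,741,824 = 68,719,476,736 bytes.
68,719,476,736 / effective rate ≈ 429496.73 s → 429,496 seconds.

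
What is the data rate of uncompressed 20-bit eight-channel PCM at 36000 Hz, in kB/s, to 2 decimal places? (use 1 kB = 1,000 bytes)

Bit rate = 36,000 × 20 × 8 = 5,760,000 bits/s.
5,760,000 / 8 = 720,000 B/s = 720.00 kB/s.

720.00 kB/s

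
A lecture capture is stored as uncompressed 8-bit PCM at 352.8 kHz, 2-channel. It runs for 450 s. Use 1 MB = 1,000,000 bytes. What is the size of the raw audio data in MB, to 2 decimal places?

Bytes = 352,800 samples/s × 450 s × 1 bytes/sample × 2 ch = 317,520,000 bytes.
317,520,000 / 1,000,000 = 317.52 MB.

317.52 MB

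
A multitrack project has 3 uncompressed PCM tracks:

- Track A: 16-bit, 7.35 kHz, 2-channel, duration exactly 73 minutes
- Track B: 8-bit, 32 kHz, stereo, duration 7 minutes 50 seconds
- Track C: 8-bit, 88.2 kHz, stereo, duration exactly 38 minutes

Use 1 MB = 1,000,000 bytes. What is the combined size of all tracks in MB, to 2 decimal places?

561.04 MB

Track A: exactly 73 minutes = 4,380 s; 7,350 × 4,380 × 2 × 2 = 128,772,000 bytes.
Track B: 7 minutes 50 seconds = 470 s; 32,000 × 470 × 1 × 2 = 30,080,000 bytes.
Track C: exactly 38 minutes = 2,280 s; 88,200 × 2,280 × 1 × 2 = 402,192,000 bytes.
Total = 561,044,000 bytes = 561.04 MB.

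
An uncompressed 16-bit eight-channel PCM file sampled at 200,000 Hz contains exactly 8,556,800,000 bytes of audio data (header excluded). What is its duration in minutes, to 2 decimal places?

44.57 minutes

Byte rate = 200,000 × 2 × 8 = 3,200,000 bytes/s.
Duration = 8,556,800,000 / 3,200,000 = 2,674 s.
2,674 s / 60 = 44.57 minutes.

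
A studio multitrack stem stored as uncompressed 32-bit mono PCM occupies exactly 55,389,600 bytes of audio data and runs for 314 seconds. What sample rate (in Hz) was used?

44,100 Hz

Bytes = sample_rate × seconds × bytes_per_sample × channels.
sample_rate = 55,389,600 / (314 × 4 × 1) = 55,389,600 / 1,256 = 44,100 Hz.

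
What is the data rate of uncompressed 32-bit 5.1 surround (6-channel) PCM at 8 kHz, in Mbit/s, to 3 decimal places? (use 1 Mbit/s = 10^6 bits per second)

Bit rate = 8,000 × 32 × 6 = 1,536,000 bits/s.
= 1.536 Mbit/s.

1.536 Mbit/s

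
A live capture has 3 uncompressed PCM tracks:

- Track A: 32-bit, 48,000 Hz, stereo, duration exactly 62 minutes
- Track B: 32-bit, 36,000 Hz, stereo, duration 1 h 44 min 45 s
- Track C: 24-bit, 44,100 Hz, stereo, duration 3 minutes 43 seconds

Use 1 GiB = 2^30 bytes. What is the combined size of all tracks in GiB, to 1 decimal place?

Track A: exactly 62 minutes = 3,720 s; 48,000 × 3,720 × 4 × 2 = 1,428,480,000 bytes.
Track B: 1 h 44 min 45 s = 6,285 s; 36,000 × 6,285 × 4 × 2 = 1,810,080,000 bytes.
Track C: 3 minutes 43 seconds = 223 s; 44,100 × 223 × 3 × 2 = 59,005,800 bytes.
Total = 3,297,565,800 bytes = 3.1 GiB.

3.1 GiB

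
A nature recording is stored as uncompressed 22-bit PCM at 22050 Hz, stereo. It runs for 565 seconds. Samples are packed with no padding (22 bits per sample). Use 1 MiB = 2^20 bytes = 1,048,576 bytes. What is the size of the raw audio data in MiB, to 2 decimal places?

65.35 MiB

Bits = 22,050 × 565 × 22 × 2 = 548,163,000 bits = 68,520,375 bytes.
68,520,375 / 1,048,576 = 65.35 MiB.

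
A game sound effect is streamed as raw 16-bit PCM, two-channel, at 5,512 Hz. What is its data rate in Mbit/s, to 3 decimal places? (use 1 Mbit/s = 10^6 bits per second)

0.176 Mbit/s

Bit rate = 5,512 × 16 × 2 = 176,384 bits/s.
= 0.176 Mbit/s.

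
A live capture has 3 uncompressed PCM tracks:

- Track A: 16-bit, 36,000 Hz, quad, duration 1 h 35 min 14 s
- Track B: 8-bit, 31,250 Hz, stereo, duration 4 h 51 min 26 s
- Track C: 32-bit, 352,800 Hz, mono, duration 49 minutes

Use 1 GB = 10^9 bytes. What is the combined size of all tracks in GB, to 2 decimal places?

6.89 GB

Track A: 1 h 35 min 14 s = 5,714 s; 36,000 × 5,714 × 2 × 4 = 1,645,632,000 bytes.
Track B: 4 h 51 min 26 s = 17,486 s; 31,250 × 17,486 × 1 × 2 = 1,092,875,000 bytes.
Track C: 49 minutes = 2,940 s; 352,800 × 2,940 × 4 × 1 = 4,148,928,000 bytes.
Total = 6,887,435,000 bytes = 6.89 GB.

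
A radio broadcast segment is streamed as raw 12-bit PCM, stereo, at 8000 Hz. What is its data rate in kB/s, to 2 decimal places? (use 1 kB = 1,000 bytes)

Bit rate = 8,000 × 12 × 2 = 192,000 bits/s.
192,000 / 8 = 24,000 B/s = 24.00 kB/s.

24.00 kB/s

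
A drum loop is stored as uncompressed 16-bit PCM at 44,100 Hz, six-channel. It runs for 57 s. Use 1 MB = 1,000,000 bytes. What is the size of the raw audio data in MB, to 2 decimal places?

30.16 MB

Bytes = 44,100 samples/s × 57 s × 2 bytes/sample × 6 ch = 30,164,400 bytes.
30,164,400 / 1,000,000 = 30.16 MB.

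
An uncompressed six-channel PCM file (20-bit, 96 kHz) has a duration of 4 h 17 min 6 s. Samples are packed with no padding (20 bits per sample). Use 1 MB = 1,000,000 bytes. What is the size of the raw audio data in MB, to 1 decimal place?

22213.4 MB

Duration = 4 h 17 min 6 s = 15,426 s.
Bits = 96,000 × 15,426 × 20 × 6 = 177,707,520,000 bits = 22,213,440,000 bytes.
22,213,440,000 / 1,000,000 = 22213.4 MB.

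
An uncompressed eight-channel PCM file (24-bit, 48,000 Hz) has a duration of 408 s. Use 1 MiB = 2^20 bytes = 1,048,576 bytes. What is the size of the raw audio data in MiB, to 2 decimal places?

448.24 MiB

Bytes = 48,000 samples/s × 408 s × 3 bytes/sample × 8 ch = 470,016,000 bytes.
470,016,000 / 1,048,576 = 448.24 MiB.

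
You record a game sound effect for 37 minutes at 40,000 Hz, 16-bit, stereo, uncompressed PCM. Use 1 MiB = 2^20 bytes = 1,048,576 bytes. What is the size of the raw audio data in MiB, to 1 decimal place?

Duration = 37 minutes = 2,220 s.
Bytes = 40,000 samples/s × 2,220 s × 2 bytes/sample × 2 ch = 355,200,000 bytes.
355,200,000 / 1,048,576 = 338.7 MiB.

338.7 MiB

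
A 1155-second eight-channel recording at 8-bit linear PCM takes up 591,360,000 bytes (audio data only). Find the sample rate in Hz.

64,000 Hz

Bytes = sample_rate × seconds × bytes_per_sample × channels.
sample_rate = 591,360,000 / (1,155 × 1 × 8) = 591,360,000 / 9,240 = 64,000 Hz.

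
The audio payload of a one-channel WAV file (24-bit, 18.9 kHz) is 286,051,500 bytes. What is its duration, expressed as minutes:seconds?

84:05

Byte rate = 18,900 × 3 × 1 = 56,700 bytes/s.
Duration = 286,051,500 / 56,700 = 5,045 s.
5,045 s = 84:05.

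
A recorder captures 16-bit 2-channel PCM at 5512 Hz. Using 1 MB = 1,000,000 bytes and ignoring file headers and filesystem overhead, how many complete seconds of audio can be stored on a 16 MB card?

Uncompressed byte rate = 5,512 × 2 × 2 = 22,048 bytes/s.
Capacity = 16 × 1,000,000 = 16,000,000 bytes.
16,000,000 / 22,048 ≈ 725.69 s → 725 seconds.

725 seconds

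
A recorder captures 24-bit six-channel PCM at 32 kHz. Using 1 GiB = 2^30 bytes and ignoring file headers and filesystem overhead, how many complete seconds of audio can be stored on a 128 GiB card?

Uncompressed byte rate = 32,000 × 3 × 6 = 576,000 bytes/s.
Capacity = 128 × 1,073,741,824 = 137,438,953,472 bytes.
137,438,953,472 / 576,000 ≈ 238609.29 s → 238,609 seconds.

238,609 seconds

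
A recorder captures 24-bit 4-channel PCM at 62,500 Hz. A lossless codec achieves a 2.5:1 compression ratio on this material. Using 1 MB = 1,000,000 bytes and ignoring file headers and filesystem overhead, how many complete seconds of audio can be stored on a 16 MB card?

53 seconds

Uncompressed byte rate = 62,500 × 3 × 4 = 750,000 bytes/s.
After 2.5:1 compression, effective rate ≈ 300000 bytes/s.
Capacity = 16 × 1,000,000 = 16,000,000 bytes.
16,000,000 / effective rate ≈ 53.33 s → 53 seconds.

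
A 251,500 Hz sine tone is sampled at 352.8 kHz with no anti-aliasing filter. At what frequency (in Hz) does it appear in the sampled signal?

Nyquist = 352,800/2 = 176,400 Hz; 251,500 Hz exceeds it.
Alias = |251,500 − 1×352,800| = |251,500 − 352,800| = 101,300 Hz.

101,300 Hz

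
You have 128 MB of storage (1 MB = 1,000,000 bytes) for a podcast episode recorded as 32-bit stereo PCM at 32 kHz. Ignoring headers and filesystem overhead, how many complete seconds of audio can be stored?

Uncompressed byte rate = 32,000 × 4 × 2 = 256,000 bytes/s.
Capacity = 128 × 1,000,000 = 128,000,000 bytes.
128,000,000 / 256,000 ≈ 500 s → 500 seconds.

500 seconds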